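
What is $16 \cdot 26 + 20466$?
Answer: $20882$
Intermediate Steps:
$16 \cdot 26 + 20466 = 416 + 20466 = 20882$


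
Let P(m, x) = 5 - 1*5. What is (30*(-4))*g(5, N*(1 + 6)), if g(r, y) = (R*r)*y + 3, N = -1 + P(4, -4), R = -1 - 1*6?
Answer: -29760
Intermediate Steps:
P(m, x) = 0 (P(m, x) = 5 - 5 = 0)
R = -7 (R = -1 - 6 = -7)
N = -1 (N = -1 + 0 = -1)
g(r, y) = 3 - 7*r*y (g(r, y) = (-7*r)*y + 3 = -7*r*y + 3 = 3 - 7*r*y)
(30*(-4))*g(5, N*(1 + 6)) = (30*(-4))*(3 - 7*5*(-(1 + 6))) = -120*(3 - 7*5*(-1*7)) = -120*(3 - 7*5*(-7)) = -120*(3 + 245) = -120*248 = -29760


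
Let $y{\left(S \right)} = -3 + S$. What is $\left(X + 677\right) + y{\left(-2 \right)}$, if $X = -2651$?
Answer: $-1979$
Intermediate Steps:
$\left(X + 677\right) + y{\left(-2 \right)} = \left(-2651 + 677\right) - 5 = -1974 - 5 = -1979$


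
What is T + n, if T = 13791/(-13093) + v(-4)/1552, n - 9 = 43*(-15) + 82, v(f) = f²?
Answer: -704916268/1270021 ≈ -555.04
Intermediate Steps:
n = -554 (n = 9 + (43*(-15) + 82) = 9 + (-645 + 82) = 9 - 563 = -554)
T = -1324634/1270021 (T = 13791/(-13093) + (-4)²/1552 = 13791*(-1/13093) + 16*(1/1552) = -13791/13093 + 1/97 = -1324634/1270021 ≈ -1.0430)
T + n = -1324634/1270021 - 554 = -704916268/1270021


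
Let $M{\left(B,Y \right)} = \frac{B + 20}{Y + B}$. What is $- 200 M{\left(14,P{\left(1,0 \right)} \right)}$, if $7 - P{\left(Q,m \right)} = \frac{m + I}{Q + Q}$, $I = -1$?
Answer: $- \frac{13600}{43} \approx -316.28$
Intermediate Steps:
$P{\left(Q,m \right)} = 7 - \frac{-1 + m}{2 Q}$ ($P{\left(Q,m \right)} = 7 - \frac{m - 1}{Q + Q} = 7 - \frac{-1 + m}{2 Q}$)
$M{\left(B,Y \right)} = \frac{20 + B}{B + Y}$
$- 200 M{\left(14,P{\left(1,0 \right)} \right)} = - 200 \frac{20 + 14}{14 + \frac{1 - 0 + 14 \cdot 1}{2 \cdot 1}} = - 200 \frac{1}{14 + \frac{1}{2} \cdot 1 \left(1 + 0 + 14\right)} 34 = - 200 \frac{1}{14 + \frac{1}{2} \cdot 1 \cdot 15} \cdot 34 = - 200 \frac{1}{14 + \frac{15}{2}} \cdot 34 = - 200 \frac{1}{\frac{43}{2}} \cdot 34 = - 200 \cdot \frac{2}{43} \cdot 34 = \left(-200\right) \frac{68}{43} = - \frac{13600}{43}$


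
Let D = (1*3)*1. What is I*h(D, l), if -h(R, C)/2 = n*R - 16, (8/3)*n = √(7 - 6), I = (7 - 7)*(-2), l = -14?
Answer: 0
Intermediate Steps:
D = 3 (D = 3*1 = 3)
I = 0 (I = 0*(-2) = 0)
n = 3/8 (n = 3*√(7 - 6)/8 = 3*√1/8 = (3/8)*1 = 3/8 ≈ 0.37500)
h(R, C) = 32 - 3*R/4 (h(R, C) = -2*(3*R/8 - 16) = -2*(-16 + 3*R/8) = 32 - 3*R/4)
I*h(D, l) = 0*(32 - ¾*3) = 0*(32 - 9/4) = 0*(119/4) = 0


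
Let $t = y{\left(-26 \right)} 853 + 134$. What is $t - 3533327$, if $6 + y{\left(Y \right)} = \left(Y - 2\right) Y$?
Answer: $-2917327$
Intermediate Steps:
$y{\left(Y \right)} = -6 + Y \left(-2 + Y\right)$ ($y{\left(Y \right)} = -6 + \left(Y - 2\right) Y = -6 + \left(-2 + Y\right) Y = -6 + Y \left(-2 + Y\right)$)
$t = 616000$ ($t = \left(-6 + \left(-26\right)^{2} - -52\right) 853 + 134 = \left(-6 + 676 + 52\right) 853 + 134 = 722 \cdot 853 + 134 = 615866 + 134 = 616000$)
$t - 3533327 = 616000 - 3533327 = -2917327$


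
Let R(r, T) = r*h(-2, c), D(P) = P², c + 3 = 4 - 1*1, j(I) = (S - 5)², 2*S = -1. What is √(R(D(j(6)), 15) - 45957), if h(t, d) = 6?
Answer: 59*I*√186/4 ≈ 201.16*I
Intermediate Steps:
S = -½ (S = (½)*(-1) = -½ ≈ -0.50000)
j(I) = 121/4 (j(I) = (-½ - 5)² = (-11/2)² = 121/4)
c = 0 (c = -3 + (4 - 1*1) = -3 + (4 - 1) = -3 + 3 = 0)
R(r, T) = 6*r (R(r, T) = r*6 = 6*r)
√(R(D(j(6)), 15) - 45957) = √(6*(121/4)² - 45957) = √(6*(14641/16) - 45957) = √(43923/8 - 45957) = √(-323733/8) = 59*I*√186/4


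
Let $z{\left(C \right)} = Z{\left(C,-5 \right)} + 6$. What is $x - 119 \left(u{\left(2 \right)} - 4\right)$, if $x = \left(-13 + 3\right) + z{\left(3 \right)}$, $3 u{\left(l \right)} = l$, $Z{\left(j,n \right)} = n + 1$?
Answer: $\frac{1166}{3} \approx 388.67$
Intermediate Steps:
$Z{\left(j,n \right)} = 1 + n$
$u{\left(l \right)} = \frac{l}{3}$
$z{\left(C \right)} = 2$ ($z{\left(C \right)} = \left(1 - 5\right) + 6 = -4 + 6 = 2$)
$x = -8$ ($x = \left(-13 + 3\right) + 2 = -10 + 2 = -8$)
$x - 119 \left(u{\left(2 \right)} - 4\right) = -8 - 119 \left(\frac{1}{3} \cdot 2 - 4\right) = -8 - 119 \left(\frac{2}{3} - 4\right) = -8 - - \frac{1190}{3} = -8 + \frac{1190}{3} = \frac{1166}{3}$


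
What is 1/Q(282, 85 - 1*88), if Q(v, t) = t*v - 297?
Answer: -1/1143 ≈ -0.00087489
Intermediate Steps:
Q(v, t) = -297 + t*v
1/Q(282, 85 - 1*88) = 1/(-297 + (85 - 1*88)*282) = 1/(-297 + (85 - 88)*282) = 1/(-297 - 3*282) = 1/(-297 - 846) = 1/(-1143) = -1/1143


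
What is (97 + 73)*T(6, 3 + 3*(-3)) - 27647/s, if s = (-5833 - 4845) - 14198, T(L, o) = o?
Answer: -25345873/24876 ≈ -1018.9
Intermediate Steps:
s = -24876 (s = -10678 - 14198 = -24876)
(97 + 73)*T(6, 3 + 3*(-3)) - 27647/s = (97 + 73)*(3 + 3*(-3)) - 27647/(-24876) = 170*(3 - 9) - 27647*(-1/24876) = 170*(-6) + 27647/24876 = -1020 + 27647/24876 = -25345873/24876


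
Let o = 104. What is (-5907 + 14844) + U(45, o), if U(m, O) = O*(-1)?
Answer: 8833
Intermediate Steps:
U(m, O) = -O
(-5907 + 14844) + U(45, o) = (-5907 + 14844) - 1*104 = 8937 - 104 = 8833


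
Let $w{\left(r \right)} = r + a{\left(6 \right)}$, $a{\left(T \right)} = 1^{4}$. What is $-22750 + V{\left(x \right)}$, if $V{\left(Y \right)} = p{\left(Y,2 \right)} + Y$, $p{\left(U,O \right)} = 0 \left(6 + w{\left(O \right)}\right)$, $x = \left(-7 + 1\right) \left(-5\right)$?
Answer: $-22720$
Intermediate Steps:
$x = 30$ ($x = \left(-6\right) \left(-5\right) = 30$)
$a{\left(T \right)} = 1$
$w{\left(r \right)} = 1 + r$ ($w{\left(r \right)} = r + 1 = 1 + r$)
$p{\left(U,O \right)} = 0$ ($p{\left(U,O \right)} = 0 \left(6 + \left(1 + O\right)\right) = 0 \left(7 + O\right) = 0$)
$V{\left(Y \right)} = Y$ ($V{\left(Y \right)} = 0 + Y = Y$)
$-22750 + V{\left(x \right)} = -22750 + 30 = -22720$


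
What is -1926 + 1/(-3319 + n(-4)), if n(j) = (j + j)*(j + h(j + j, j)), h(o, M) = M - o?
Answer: -6392395/3319 ≈ -1926.0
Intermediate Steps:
n(j) = 0 (n(j) = (j + j)*(j + (j - (j + j))) = (2*j)*(j + (j - 2*j)) = (2*j)*(j - j) = (2*j)*0 = 0)
-1926 + 1/(-3319 + n(-4)) = -1926 + 1/(-3319 + 0) = -1926 + 1/(-3319) = -1926 - 1/3319 = -6392395/3319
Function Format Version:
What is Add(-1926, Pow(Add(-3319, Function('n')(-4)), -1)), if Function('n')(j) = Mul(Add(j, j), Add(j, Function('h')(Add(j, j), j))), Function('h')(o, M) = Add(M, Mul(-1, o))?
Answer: Rational(-6392395, 3319) ≈ -1926.0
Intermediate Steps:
Function('n')(j) = 0 (Function('n')(j) = Mul(Add(j, j), Add(j, Add(j, Mul(-1, Add(j, j))))) = Mul(Mul(2, j), Add(j, Add(j, Mul(-1, Mul(2, j))))) = Mul(Mul(2, j), Add(j, Add(j, Mul(-2, j)))) = Mul(Mul(2, j), Add(j, Mul(-1, j))) = Mul(Mul(2, j), 0) = 0)
Add(-1926, Pow(Add(-3319, Function('n')(-4)), -1)) = Add(-1926, Pow(Add(-3319, 0), -1)) = Add(-1926, Pow(-3319, -1)) = Add(-1926, Rational(-1, 3319)) = Rational(-6392395, 3319)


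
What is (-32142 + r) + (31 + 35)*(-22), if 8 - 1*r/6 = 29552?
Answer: -210858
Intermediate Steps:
r = -177264 (r = 48 - 6*29552 = 48 - 177312 = -177264)
(-32142 + r) + (31 + 35)*(-22) = (-32142 - 177264) + (31 + 35)*(-22) = -209406 + 66*(-22) = -209406 - 1452 = -210858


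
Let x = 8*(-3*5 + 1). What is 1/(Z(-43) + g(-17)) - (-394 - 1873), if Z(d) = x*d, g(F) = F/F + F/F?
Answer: 10922407/4818 ≈ 2267.0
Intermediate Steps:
g(F) = 2 (g(F) = 1 + 1 = 2)
x = -112 (x = 8*(-15 + 1) = 8*(-14) = -112)
Z(d) = -112*d
1/(Z(-43) + g(-17)) - (-394 - 1873) = 1/(-112*(-43) + 2) - (-394 - 1873) = 1/(4816 + 2) - 1*(-2267) = 1/4818 + 2267 = 10922407/4818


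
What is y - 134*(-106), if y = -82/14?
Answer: 99387/7 ≈ 14198.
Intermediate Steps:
y = -41/7 (y = -82*1/14 = -41/7 ≈ -5.8571)
y - 134*(-106) = -41/7 - 134*(-106) = -41/7 + 14204 = 99387/7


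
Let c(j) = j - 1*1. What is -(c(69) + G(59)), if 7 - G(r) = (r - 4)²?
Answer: 2950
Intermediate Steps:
c(j) = -1 + j (c(j) = j - 1 = -1 + j)
G(r) = 7 - (-4 + r)² (G(r) = 7 - (r - 4)² = 7 - (-4 + r)²)
-(c(69) + G(59)) = -((-1 + 69) + (7 - (-4 + 59)²)) = -(68 + (7 - 1*55²)) = -(68 + (7 - 1*3025)) = -(68 + (7 - 3025)) = -(68 - 3018) = -1*(-2950) = 2950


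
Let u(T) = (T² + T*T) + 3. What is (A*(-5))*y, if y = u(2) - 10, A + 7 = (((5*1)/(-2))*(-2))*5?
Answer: -90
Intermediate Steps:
u(T) = 3 + 2*T² (u(T) = (T² + T²) + 3 = 2*T² + 3 = 3 + 2*T²)
A = 18 (A = -7 + (((5*1)/(-2))*(-2))*5 = -7 + ((5*(-½))*(-2))*5 = -7 - 5/2*(-2)*5 = -7 + 5*5 = -7 + 25 = 18)
y = 1 (y = (3 + 2*2²) - 10 = (3 + 2*4) - 10 = (3 + 8) - 10 = 11 - 10 = 1)
(A*(-5))*y = (18*(-5))*1 = -90*1 = -90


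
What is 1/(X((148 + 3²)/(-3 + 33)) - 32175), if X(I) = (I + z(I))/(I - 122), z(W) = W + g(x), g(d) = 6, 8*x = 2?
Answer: -3503/112709519 ≈ -3.1080e-5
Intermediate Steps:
x = ¼ (x = (⅛)*2 = ¼ ≈ 0.25000)
z(W) = 6 + W (z(W) = W + 6 = 6 + W)
X(I) = (6 + 2*I)/(-122 + I) (X(I) = (I + (6 + I))/(I - 122) = (6 + 2*I)/(-122 + I))
1/(X((148 + 3²)/(-3 + 33)) - 32175) = 1/(2*(3 + (148 + 3²)/(-3 + 33))/(-122 + (148 + 3²)/(-3 + 33)) - 32175) = 1/(2*(3 + (148 + 9)/30)/(-122 + (148 + 9)/30) - 32175) = 1/(2*(3 + 157*(1/30))/(-122 + 157*(1/30)) - 32175) = 1/(2*(3 + 157/30)/(-122 + 157/30) - 32175) = 1/(2*(247/30)/(-3503/30) - 32175) = 1/(2*(-30/3503)*(247/30) - 32175) = 1/(-494/3503 - 32175) = 1/(-112709519/3503) = -3503/112709519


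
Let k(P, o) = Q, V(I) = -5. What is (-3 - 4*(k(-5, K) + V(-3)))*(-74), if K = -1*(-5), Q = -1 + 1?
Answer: -1258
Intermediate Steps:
Q = 0
K = 5
k(P, o) = 0
(-3 - 4*(k(-5, K) + V(-3)))*(-74) = (-3 - 4*(0 - 5))*(-74) = (-3 - 4*(-5))*(-74) = (-3 + 20)*(-74) = 17*(-74) = -1258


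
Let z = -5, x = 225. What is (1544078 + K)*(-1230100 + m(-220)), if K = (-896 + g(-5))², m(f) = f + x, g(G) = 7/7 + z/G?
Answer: -2882498834830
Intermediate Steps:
g(G) = 1 - 5/G (g(G) = 7/7 - 5/G = 7*(⅐) - 5/G = 1 - 5/G)
m(f) = 225 + f (m(f) = f + 225 = 225 + f)
K = 799236 (K = (-896 + (-5 - 5)/(-5))² = (-896 - ⅕*(-10))² = (-896 + 2)² = (-894)² = 799236)
(1544078 + K)*(-1230100 + m(-220)) = (1544078 + 799236)*(-1230100 + (225 - 220)) = 2343314*(-1230100 + 5) = 2343314*(-1230095) = -2882498834830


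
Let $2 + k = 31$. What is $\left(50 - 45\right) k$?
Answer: $145$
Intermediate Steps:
$k = 29$ ($k = -2 + 31 = 29$)
$\left(50 - 45\right) k = \left(50 - 45\right) 29 = 5 \cdot 29 = 145$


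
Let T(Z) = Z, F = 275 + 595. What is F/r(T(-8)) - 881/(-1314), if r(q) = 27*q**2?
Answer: 8227/7008 ≈ 1.1739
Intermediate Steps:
F = 870
F/r(T(-8)) - 881/(-1314) = 870/((27*(-8)**2)) - 881/(-1314) = 870/((27*64)) - 881*(-1/1314) = 870/1728 + 881/1314 = 870*(1/1728) + 881/1314 = 145/288 + 881/1314 = 8227/7008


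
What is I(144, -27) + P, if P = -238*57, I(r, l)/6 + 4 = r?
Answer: -12726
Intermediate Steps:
I(r, l) = -24 + 6*r
P = -13566
I(144, -27) + P = (-24 + 6*144) - 13566 = (-24 + 864) - 13566 = 840 - 13566 = -12726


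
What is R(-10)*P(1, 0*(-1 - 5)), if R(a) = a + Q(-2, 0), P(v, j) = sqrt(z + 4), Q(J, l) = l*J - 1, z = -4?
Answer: 0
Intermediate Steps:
Q(J, l) = -1 + J*l (Q(J, l) = J*l - 1 = -1 + J*l)
P(v, j) = 0 (P(v, j) = sqrt(-4 + 4) = sqrt(0) = 0)
R(a) = -1 + a (R(a) = a + (-1 - 2*0) = a + (-1 + 0) = a - 1 = -1 + a)
R(-10)*P(1, 0*(-1 - 5)) = (-1 - 10)*0 = -11*0 = 0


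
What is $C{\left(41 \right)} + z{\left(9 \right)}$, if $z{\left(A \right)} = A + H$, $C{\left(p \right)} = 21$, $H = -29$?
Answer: $1$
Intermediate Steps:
$z{\left(A \right)} = -29 + A$ ($z{\left(A \right)} = A - 29 = -29 + A$)
$C{\left(41 \right)} + z{\left(9 \right)} = 21 + \left(-29 + 9\right) = 21 - 20 = 1$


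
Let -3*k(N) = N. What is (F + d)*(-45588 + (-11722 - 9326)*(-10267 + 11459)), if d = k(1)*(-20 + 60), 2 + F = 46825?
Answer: -1176551796972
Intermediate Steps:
F = 46823 (F = -2 + 46825 = 46823)
k(N) = -N/3
d = -40/3 (d = (-1/3*1)*(-20 + 60) = -1/3*40 = -40/3 ≈ -13.333)
(F + d)*(-45588 + (-11722 - 9326)*(-10267 + 11459)) = (46823 - 40/3)*(-45588 + (-11722 - 9326)*(-10267 + 11459)) = 140429*(-45588 - 21048*1192)/3 = 140429*(-45588 - 25089216)/3 = (140429/3)*(-25134804) = -1176551796972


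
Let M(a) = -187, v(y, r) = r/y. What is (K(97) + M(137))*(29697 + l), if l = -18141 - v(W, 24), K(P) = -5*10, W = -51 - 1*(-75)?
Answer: -2738535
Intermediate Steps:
W = 24 (W = -51 + 75 = 24)
K(P) = -50
l = -18142 (l = -18141 - 24/24 = -18141 - 1*1 = -18141 - 1 = -18142)
(K(97) + M(137))*(29697 + l) = (-50 - 187)*(29697 - 18142) = -237*11555 = -2738535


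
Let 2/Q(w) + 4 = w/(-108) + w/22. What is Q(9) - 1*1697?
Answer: -823309/485 ≈ -1697.5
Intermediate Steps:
Q(w) = 2/(-4 + 43*w/1188) (Q(w) = 2/(-4 + (w/(-108) + w/22)) = 2/(-4 + (w*(-1/108) + w*(1/22))) = 2/(-4 + (-w/108 + w/22)) = 2/(-4 + 43*w/1188))
Q(9) - 1*1697 = 2376/(-4752 + 43*9) - 1*1697 = 2376/(-4752 + 387) - 1697 = 2376/(-4365) - 1697 = 2376*(-1/4365) - 1697 = -264/485 - 1697 = -823309/485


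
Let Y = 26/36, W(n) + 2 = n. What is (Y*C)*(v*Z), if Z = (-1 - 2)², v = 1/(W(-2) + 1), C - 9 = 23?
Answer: -208/3 ≈ -69.333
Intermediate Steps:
C = 32 (C = 9 + 23 = 32)
W(n) = -2 + n
Y = 13/18 (Y = 26*(1/36) = 13/18 ≈ 0.72222)
v = -⅓ (v = 1/((-2 - 2) + 1) = 1/(-4 + 1) = 1/(-3) = -⅓ ≈ -0.33333)
Z = 9 (Z = (-3)² = 9)
(Y*C)*(v*Z) = ((13/18)*32)*(-⅓*9) = (208/9)*(-3) = -208/3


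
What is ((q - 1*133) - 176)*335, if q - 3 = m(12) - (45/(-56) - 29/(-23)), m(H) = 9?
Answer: -128346875/1288 ≈ -99648.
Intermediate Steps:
q = 14867/1288 (q = 3 + (9 - (45/(-56) - 29/(-23))) = 3 + (9 - (45*(-1/56) - 29*(-1/23))) = 3 + (9 - (-45/56 + 29/23)) = 3 + (9 - 1*589/1288) = 3 + (9 - 589/1288) = 3 + 11003/1288 = 14867/1288 ≈ 11.543)
((q - 1*133) - 176)*335 = ((14867/1288 - 1*133) - 176)*335 = ((14867/1288 - 133) - 176)*335 = (-156437/1288 - 176)*335 = -383125/1288*335 = -128346875/1288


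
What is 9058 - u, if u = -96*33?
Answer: 12226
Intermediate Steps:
u = -3168
9058 - u = 9058 - 1*(-3168) = 9058 + 3168 = 12226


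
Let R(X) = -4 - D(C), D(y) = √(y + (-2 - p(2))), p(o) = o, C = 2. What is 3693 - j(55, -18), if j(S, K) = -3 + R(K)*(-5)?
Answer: 3676 - 5*I*√2 ≈ 3676.0 - 7.0711*I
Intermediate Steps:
D(y) = √(-4 + y) (D(y) = √(y + (-2 - 1*2)) = √(y + (-2 - 2)) = √(y - 4) = √(-4 + y))
R(X) = -4 - I*√2 (R(X) = -4 - √(-4 + 2) = -4 - √(-2) = -4 - I*√2)
j(S, K) = 17 + 5*I*√2 (j(S, K) = -3 + (-4 - I*√2)*(-5) = -3 + (20 + 5*I*√2) = 17 + 5*I*√2)
3693 - j(55, -18) = 3693 - (17 + 5*I*√2) = 3693 + (-17 - 5*I*√2) = 3676 - 5*I*√2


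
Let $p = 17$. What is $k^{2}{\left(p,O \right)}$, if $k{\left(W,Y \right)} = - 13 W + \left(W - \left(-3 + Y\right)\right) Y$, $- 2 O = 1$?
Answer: $\frac{855625}{16} \approx 53477.0$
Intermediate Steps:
$O = - \frac{1}{2}$ ($O = \left(- \frac{1}{2}\right) 1 = - \frac{1}{2} \approx -0.5$)
$k{\left(W,Y \right)} = - 13 W + Y \left(3 + W - Y\right)$ ($k{\left(W,Y \right)} = - 13 W + \left(3 + W - Y\right) Y = - 13 W + Y \left(3 + W - Y\right)$)
$k^{2}{\left(p,O \right)} = \left(- \left(- \frac{1}{2}\right)^{2} - 221 + 3 \left(- \frac{1}{2}\right) + 17 \left(- \frac{1}{2}\right)\right)^{2} = \left(\left(-1\right) \frac{1}{4} - 221 - \frac{3}{2} - \frac{17}{2}\right)^{2} = \left(- \frac{1}{4} - 221 - \frac{3}{2} - \frac{17}{2}\right)^{2} = \left(- \frac{925}{4}\right)^{2} = \frac{855625}{16}$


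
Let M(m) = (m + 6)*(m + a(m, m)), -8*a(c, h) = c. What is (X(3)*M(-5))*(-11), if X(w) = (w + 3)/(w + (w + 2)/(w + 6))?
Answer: 10395/128 ≈ 81.211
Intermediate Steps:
a(c, h) = -c/8
X(w) = (3 + w)/(w + (2 + w)/(6 + w))
M(m) = 7*m*(6 + m)/8 (M(m) = (m + 6)*(m - m/8) = (6 + m)*(7*m/8) = 7*m*(6 + m)/8)
(X(3)*M(-5))*(-11) = (((18 + 3² + 9*3)/(2 + 3² + 7*3))*((7/8)*(-5)*(6 - 5)))*(-11) = (((18 + 9 + 27)/(2 + 9 + 21))*((7/8)*(-5)*1))*(-11) = ((54/32)*(-35/8))*(-11) = (((1/32)*54)*(-35/8))*(-11) = ((27/16)*(-35/8))*(-11) = -945/128*(-11) = 10395/128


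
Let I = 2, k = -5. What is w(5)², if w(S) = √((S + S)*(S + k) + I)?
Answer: 2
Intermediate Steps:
w(S) = √(2 + 2*S*(-5 + S)) (w(S) = √((S + S)*(S - 5) + 2) = √((2*S)*(-5 + S) + 2) = √(2*S*(-5 + S) + 2) = √(2 + 2*S*(-5 + S)))
w(5)² = (√(2 - 10*5 + 2*5²))² = (√(2 - 50 + 2*25))² = (√(2 - 50 + 50))² = (√2)² = 2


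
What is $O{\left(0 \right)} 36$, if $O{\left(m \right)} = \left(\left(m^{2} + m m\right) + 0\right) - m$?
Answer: $0$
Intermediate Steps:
$O{\left(m \right)} = - m + 2 m^{2}$ ($O{\left(m \right)} = \left(\left(m^{2} + m^{2}\right) + 0\right) - m = \left(2 m^{2} + 0\right) - m = 2 m^{2} - m = - m + 2 m^{2}$)
$O{\left(0 \right)} 36 = 0 \left(-1 + 2 \cdot 0\right) 36 = 0 \left(-1 + 0\right) 36 = 0 \left(-1\right) 36 = 0 \cdot 36 = 0$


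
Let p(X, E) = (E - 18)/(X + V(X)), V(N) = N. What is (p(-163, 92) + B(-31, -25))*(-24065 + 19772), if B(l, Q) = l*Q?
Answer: -542154384/163 ≈ -3.3261e+6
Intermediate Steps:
p(X, E) = (-18 + E)/(2*X) (p(X, E) = (E - 18)/(X + X) = (-18 + E)/((2*X)) = (-18 + E)*(1/(2*X)) = (-18 + E)/(2*X))
B(l, Q) = Q*l
(p(-163, 92) + B(-31, -25))*(-24065 + 19772) = ((½)*(-18 + 92)/(-163) - 25*(-31))*(-24065 + 19772) = ((½)*(-1/163)*74 + 775)*(-4293) = (-37/163 + 775)*(-4293) = (126288/163)*(-4293) = -542154384/163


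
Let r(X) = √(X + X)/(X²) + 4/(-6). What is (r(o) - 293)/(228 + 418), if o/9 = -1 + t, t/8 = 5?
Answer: -881/1938 + √78/26529282 ≈ -0.45459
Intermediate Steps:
t = 40 (t = 8*5 = 40)
o = 351 (o = 9*(-1 + 40) = 9*39 = 351)
r(X) = -⅔ + √2/X^(3/2) (r(X) = √(2*X)/X² + 4*(-⅙) = (√2*√X)/X² - ⅔ = √2/X^(3/2) - ⅔ = -⅔ + √2/X^(3/2))
(r(o) - 293)/(228 + 418) = ((-⅔ + √2/351^(3/2)) - 293)/(228 + 418) = ((-⅔ + √2*(√39/41067)) - 293)/646 = ((-⅔ + √78/41067) - 293)*(1/646) = (-881/3 + √78/41067)*(1/646) = -881/1938 + √78/26529282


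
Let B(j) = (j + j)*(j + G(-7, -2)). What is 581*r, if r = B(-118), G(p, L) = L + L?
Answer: 16728152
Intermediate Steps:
G(p, L) = 2*L
B(j) = 2*j*(-4 + j) (B(j) = (j + j)*(j + 2*(-2)) = (2*j)*(j - 4) = (2*j)*(-4 + j) = 2*j*(-4 + j))
r = 28792 (r = 2*(-118)*(-4 - 118) = 2*(-118)*(-122) = 28792)
581*r = 581*28792 = 16728152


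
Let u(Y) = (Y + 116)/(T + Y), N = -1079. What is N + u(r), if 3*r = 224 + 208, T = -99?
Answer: -9659/9 ≈ -1073.2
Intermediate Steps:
r = 144 (r = (224 + 208)/3 = (⅓)*432 = 144)
u(Y) = (116 + Y)/(-99 + Y) (u(Y) = (Y + 116)/(-99 + Y) = (116 + Y)/(-99 + Y))
N + u(r) = -1079 + (116 + 144)/(-99 + 144) = -1079 + 260/45 = -1079 + (1/45)*260 = -1079 + 52/9 = -9659/9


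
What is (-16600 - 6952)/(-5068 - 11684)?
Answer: 1472/1047 ≈ 1.4059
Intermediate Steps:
(-16600 - 6952)/(-5068 - 11684) = -23552/(-16752) = -23552*(-1/16752) = 1472/1047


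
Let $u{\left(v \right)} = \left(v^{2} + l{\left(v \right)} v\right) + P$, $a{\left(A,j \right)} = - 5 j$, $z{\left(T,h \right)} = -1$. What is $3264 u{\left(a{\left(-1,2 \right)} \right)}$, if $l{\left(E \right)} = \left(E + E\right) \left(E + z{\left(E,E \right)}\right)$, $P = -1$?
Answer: $-6857664$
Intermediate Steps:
$l{\left(E \right)} = 2 E \left(-1 + E\right)$ ($l{\left(E \right)} = \left(E + E\right) \left(E - 1\right) = 2 E \left(-1 + E\right)$)
$u{\left(v \right)} = -1 + v^{2} + 2 v^{2} \left(-1 + v\right)$ ($u{\left(v \right)} = \left(v^{2} + 2 v \left(-1 + v\right) v\right) - 1 = \left(v^{2} + 2 v^{2} \left(-1 + v\right)\right) - 1 = -1 + v^{2} + 2 v^{2} \left(-1 + v\right)$)
$3264 u{\left(a{\left(-1,2 \right)} \right)} = 3264 \left(-1 - \left(\left(-5\right) 2\right)^{2} + 2 \left(\left(-5\right) 2\right)^{3}\right) = 3264 \left(-1 - \left(-10\right)^{2} + 2 \left(-10\right)^{3}\right) = 3264 \left(-1 - 100 + 2 \left(-1000\right)\right) = 3264 \left(-1 - 100 - 2000\right) = 3264 \left(-2101\right) = -6857664$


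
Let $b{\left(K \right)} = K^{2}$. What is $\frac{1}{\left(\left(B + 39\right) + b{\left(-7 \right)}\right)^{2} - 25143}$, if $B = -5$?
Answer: $- \frac{1}{18254} \approx -5.4782 \cdot 10^{-5}$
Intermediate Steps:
$\frac{1}{\left(\left(B + 39\right) + b{\left(-7 \right)}\right)^{2} - 25143} = \frac{1}{\left(\left(-5 + 39\right) + \left(-7\right)^{2}\right)^{2} - 25143} = \frac{1}{\left(34 + 49\right)^{2} - 25143} = \frac{1}{83^{2} - 25143} = \frac{1}{6889 - 25143} = \frac{1}{-18254} = - \frac{1}{18254}$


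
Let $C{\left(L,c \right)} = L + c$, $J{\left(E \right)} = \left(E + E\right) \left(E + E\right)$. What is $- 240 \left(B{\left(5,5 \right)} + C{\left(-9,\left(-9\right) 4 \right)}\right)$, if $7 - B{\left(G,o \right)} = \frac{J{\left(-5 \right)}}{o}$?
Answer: $13920$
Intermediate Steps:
$J{\left(E \right)} = 4 E^{2}$ ($J{\left(E \right)} = 2 E 2 E = 4 E^{2}$)
$B{\left(G,o \right)} = 7 - \frac{100}{o}$ ($B{\left(G,o \right)} = 7 - \frac{4 \left(-5\right)^{2}}{o} = 7 - \frac{4 \cdot 25}{o} = 7 - \frac{100}{o}$)
$- 240 \left(B{\left(5,5 \right)} + C{\left(-9,\left(-9\right) 4 \right)}\right) = - 240 \left(\left(7 - \frac{100}{5}\right) - 45\right) = - 240 \left(\left(7 - 20\right) - 45\right) = - 240 \left(-13 - 45\right) = \left(-240\right) \left(-58\right) = 13920$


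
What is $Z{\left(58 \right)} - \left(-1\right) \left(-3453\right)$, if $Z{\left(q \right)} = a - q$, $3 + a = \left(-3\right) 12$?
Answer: $-3550$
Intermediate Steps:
$a = -39$ ($a = -3 - 36 = -39$)
$Z{\left(q \right)} = -39 - q$
$Z{\left(58 \right)} - \left(-1\right) \left(-3453\right) = \left(-39 - 58\right) - \left(-1\right) \left(-3453\right) = \left(-39 - 58\right) - 3453 = -97 - 3453 = -3550$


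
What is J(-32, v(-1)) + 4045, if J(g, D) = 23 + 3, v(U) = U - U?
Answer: 4071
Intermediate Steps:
v(U) = 0
J(g, D) = 26
J(-32, v(-1)) + 4045 = 26 + 4045 = 4071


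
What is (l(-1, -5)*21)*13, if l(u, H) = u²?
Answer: 273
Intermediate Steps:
(l(-1, -5)*21)*13 = ((-1)²*21)*13 = (1*21)*13 = 21*13 = 273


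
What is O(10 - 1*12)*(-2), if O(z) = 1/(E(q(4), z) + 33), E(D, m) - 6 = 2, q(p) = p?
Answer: -2/41 ≈ -0.048781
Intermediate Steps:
E(D, m) = 8 (E(D, m) = 6 + 2 = 8)
O(z) = 1/41 (O(z) = 1/(8 + 33) = 1/41)
O(10 - 1*12)*(-2) = (1/41)*(-2) = -2/41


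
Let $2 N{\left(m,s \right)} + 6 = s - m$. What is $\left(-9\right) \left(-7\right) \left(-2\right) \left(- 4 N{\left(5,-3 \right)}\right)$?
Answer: $-3528$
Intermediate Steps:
$N{\left(m,s \right)} = -3 + \frac{s}{2} - \frac{m}{2}$ ($N{\left(m,s \right)} = -3 + \frac{s - m}{2} = -3 - \left(\frac{m}{2} - \frac{s}{2}\right) = -3 + \frac{s}{2} - \frac{m}{2}$)
$\left(-9\right) \left(-7\right) \left(-2\right) \left(- 4 N{\left(5,-3 \right)}\right) = \left(-9\right) \left(-7\right) \left(-2\right) \left(- 4 \left(-3 + \frac{1}{2} \left(-3\right) - \frac{5}{2}\right)\right) = 63 \left(-2\right) \left(- 4 \left(-3 - \frac{3}{2} - \frac{5}{2}\right)\right) = - 126 \left(\left(-4\right) \left(-7\right)\right) = \left(-126\right) 28 = -3528$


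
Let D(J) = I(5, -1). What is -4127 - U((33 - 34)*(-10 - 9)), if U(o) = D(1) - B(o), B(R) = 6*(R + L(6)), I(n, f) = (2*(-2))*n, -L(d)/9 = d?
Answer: -4317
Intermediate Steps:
L(d) = -9*d
I(n, f) = -4*n
D(J) = -20 (D(J) = -4*5 = -20)
B(R) = -324 + 6*R (B(R) = 6*(R - 9*6) = 6*(R - 54) = 6*(-54 + R) = -324 + 6*R)
U(o) = 304 - 6*o (U(o) = -20 - (-324 + 6*o) = -20 + (324 - 6*o) = 304 - 6*o)
-4127 - U((33 - 34)*(-10 - 9)) = -4127 - (304 - 6*(33 - 34)*(-10 - 9)) = -4127 - (304 - (-6)*(-19)) = -4127 - (304 - 6*19) = -4127 - (304 - 114) = -4127 - 1*190 = -4127 - 190 = -4317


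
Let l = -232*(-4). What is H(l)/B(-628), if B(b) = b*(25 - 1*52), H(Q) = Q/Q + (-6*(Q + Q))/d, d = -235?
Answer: 11371/3984660 ≈ 0.0028537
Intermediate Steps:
l = 928
H(Q) = 1 + 12*Q/235 (H(Q) = Q/Q - 6*(Q + Q)/(-235) = 1 - 12*Q*(-1/235) = 1 + 12*Q/235)
B(b) = -27*b (B(b) = b*(25 - 52) = b*(-27) = -27*b)
H(l)/B(-628) = (1 + (12/235)*928)/((-27*(-628))) = (1 + 11136/235)/16956 = (11371/235)*(1/16956) = 11371/3984660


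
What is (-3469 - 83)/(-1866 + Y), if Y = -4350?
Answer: 4/7 ≈ 0.57143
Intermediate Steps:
(-3469 - 83)/(-1866 + Y) = (-3469 - 83)/(-1866 - 4350) = -3552/(-6216) = -3552*(-1/6216) = 4/7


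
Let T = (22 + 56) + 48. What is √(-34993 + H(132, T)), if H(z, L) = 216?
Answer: I*√34777 ≈ 186.49*I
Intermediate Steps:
T = 126 (T = 78 + 48 = 126)
√(-34993 + H(132, T)) = √(-34993 + 216) = √(-34777) = I*√34777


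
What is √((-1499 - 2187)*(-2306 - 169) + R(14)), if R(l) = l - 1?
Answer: 17*√31567 ≈ 3020.4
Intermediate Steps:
R(l) = -1 + l
√((-1499 - 2187)*(-2306 - 169) + R(14)) = √((-1499 - 2187)*(-2306 - 169) + (-1 + 14)) = √(-3686*(-2475) + 13) = √(9122850 + 13) = √9122863 = 17*√31567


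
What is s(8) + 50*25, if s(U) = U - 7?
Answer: 1251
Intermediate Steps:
s(U) = -7 + U
s(8) + 50*25 = (-7 + 8) + 50*25 = 1 + 1250 = 1251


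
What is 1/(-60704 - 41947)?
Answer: -1/102651 ≈ -9.7418e-6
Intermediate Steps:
1/(-60704 - 41947) = 1/(-102651) = -1/102651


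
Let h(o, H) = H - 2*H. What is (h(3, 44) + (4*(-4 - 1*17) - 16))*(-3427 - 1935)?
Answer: 772128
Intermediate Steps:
h(o, H) = -H
(h(3, 44) + (4*(-4 - 1*17) - 16))*(-3427 - 1935) = (-1*44 + (4*(-4 - 1*17) - 16))*(-3427 - 1935) = (-44 + (4*(-4 - 17) - 16))*(-5362) = (-44 + (4*(-21) - 16))*(-5362) = (-44 + (-84 - 16))*(-5362) = (-44 - 100)*(-5362) = -144*(-5362) = 772128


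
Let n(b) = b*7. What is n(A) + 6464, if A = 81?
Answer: 7031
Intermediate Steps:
n(b) = 7*b
n(A) + 6464 = 7*81 + 6464 = 567 + 6464 = 7031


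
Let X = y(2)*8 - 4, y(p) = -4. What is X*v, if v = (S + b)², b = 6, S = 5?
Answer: -4356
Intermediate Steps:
X = -36 (X = -4*8 - 4 = -32 - 4 = -36)
v = 121 (v = (5 + 6)² = 11² = 121)
X*v = -36*121 = -4356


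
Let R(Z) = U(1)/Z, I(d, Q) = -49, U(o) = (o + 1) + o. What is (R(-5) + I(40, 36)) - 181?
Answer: -1153/5 ≈ -230.60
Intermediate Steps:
U(o) = 1 + 2*o (U(o) = (1 + o) + o = 1 + 2*o)
R(Z) = 3/Z (R(Z) = (1 + 2*1)/Z = (1 + 2)/Z = 3/Z)
(R(-5) + I(40, 36)) - 181 = (3/(-5) - 49) - 181 = (3*(-⅕) - 49) - 181 = (-⅗ - 49) - 181 = -248/5 - 181 = -1153/5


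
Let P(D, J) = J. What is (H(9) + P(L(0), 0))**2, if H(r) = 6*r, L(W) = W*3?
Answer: 2916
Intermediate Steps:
L(W) = 3*W
(H(9) + P(L(0), 0))**2 = (6*9 + 0)**2 = (54 + 0)**2 = 54**2 = 2916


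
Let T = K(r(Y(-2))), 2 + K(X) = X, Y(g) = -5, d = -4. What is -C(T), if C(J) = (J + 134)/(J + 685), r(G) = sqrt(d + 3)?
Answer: -90157/466490 - 551*I/466490 ≈ -0.19327 - 0.0011812*I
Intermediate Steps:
r(G) = I (r(G) = sqrt(-4 + 3) = sqrt(-1) = I)
K(X) = -2 + X
T = -2 + I ≈ -2.0 + 1.0*I
C(J) = (134 + J)/(685 + J)
-C(T) = -(134 + (-2 + I))/(685 + (-2 + I)) = -(132 + I)/(683 + I) = -(683 - I)/466490*(132 + I) = -(132 + I)*(683 - I)/466490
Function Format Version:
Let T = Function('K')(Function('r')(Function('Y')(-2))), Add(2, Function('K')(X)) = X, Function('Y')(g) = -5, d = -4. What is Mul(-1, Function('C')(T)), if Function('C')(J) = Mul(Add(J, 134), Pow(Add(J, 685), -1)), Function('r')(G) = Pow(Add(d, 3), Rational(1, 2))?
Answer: Add(Rational(-90157, 466490), Mul(Rational(-551, 466490), I)) ≈ Add(-0.19327, Mul(-0.0011812, I))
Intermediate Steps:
Function('r')(G) = I (Function('r')(G) = Pow(Add(-4, 3), Rational(1, 2)) = Pow(-1, Rational(1, 2)) = I)
Function('K')(X) = Add(-2, X)
T = Add(-2, I) ≈ Add(-2.0000, Mul(1.0000, I))
Function('C')(J) = Mul(Pow(Add(685, J), -1), Add(134, J)) (Function('C')(J) = Mul(Add(134, J), Pow(Add(685, J), -1)) = Mul(Pow(Add(685, J), -1), Add(134, J)))
Mul(-1, Function('C')(T)) = Mul(-1, Mul(Pow(Add(685, Add(-2, I)), -1), Add(134, Add(-2, I)))) = Mul(-1, Mul(Pow(Add(683, I), -1), Add(132, I))) = Mul(-1, Mul(Mul(Rational(1, 466490), Add(683, Mul(-1, I))), Add(132, I))) = Mul(-1, Mul(Rational(1, 466490), Add(132, I), Add(683, Mul(-1, I)))) = Mul(Rational(-1, 466490), Add(132, I), Add(683, Mul(-1, I)))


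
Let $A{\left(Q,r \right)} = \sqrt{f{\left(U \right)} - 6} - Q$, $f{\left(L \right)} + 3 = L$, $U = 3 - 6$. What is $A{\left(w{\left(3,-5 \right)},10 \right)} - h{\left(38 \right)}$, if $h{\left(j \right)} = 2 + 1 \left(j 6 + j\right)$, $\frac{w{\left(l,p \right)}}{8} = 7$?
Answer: $-324 + 2 i \sqrt{3} \approx -324.0 + 3.4641 i$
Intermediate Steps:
$U = -3$ ($U = 3 - 6 = -3$)
$f{\left(L \right)} = -3 + L$
$w{\left(l,p \right)} = 56$ ($w{\left(l,p \right)} = 8 \cdot 7 = 56$)
$A{\left(Q,r \right)} = - Q + 2 i \sqrt{3}$ ($A{\left(Q,r \right)} = \sqrt{\left(-3 - 3\right) - 6} - Q = \sqrt{-6 - 6} - Q = \sqrt{-12} - Q = 2 i \sqrt{3} - Q = - Q + 2 i \sqrt{3}$)
$h{\left(j \right)} = 2 + 7 j$ ($h{\left(j \right)} = 2 + 1 \left(6 j + j\right) = 2 + 1 \cdot 7 j = 2 + 7 j$)
$A{\left(w{\left(3,-5 \right)},10 \right)} - h{\left(38 \right)} = \left(\left(-1\right) 56 + 2 i \sqrt{3}\right) - \left(2 + 7 \cdot 38\right) = \left(-56 + 2 i \sqrt{3}\right) - \left(2 + 266\right) = \left(-56 + 2 i \sqrt{3}\right) - 268 = -324 + 2 i \sqrt{3}$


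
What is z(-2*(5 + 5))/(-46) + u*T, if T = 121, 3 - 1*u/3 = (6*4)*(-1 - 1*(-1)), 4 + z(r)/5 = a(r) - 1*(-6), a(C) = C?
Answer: 25092/23 ≈ 1091.0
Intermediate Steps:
z(r) = 10 + 5*r (z(r) = -20 + 5*(r - 1*(-6)) = -20 + 5*(r + 6) = -20 + 5*(6 + r) = -20 + (30 + 5*r) = 10 + 5*r)
u = 9 (u = 9 - 3*6*4*(-1 - 1*(-1)) = 9 - 72*(-1 + 1) = 9 - 72*0 = 9 - 3*0 = 9 + 0 = 9)
z(-2*(5 + 5))/(-46) + u*T = (10 + 5*(-2*(5 + 5)))/(-46) + 9*121 = (10 + 5*(-2*10))*(-1/46) + 1089 = (10 + 5*(-20))*(-1/46) + 1089 = (10 - 100)*(-1/46) + 1089 = -90*(-1/46) + 1089 = 45/23 + 1089 = 25092/23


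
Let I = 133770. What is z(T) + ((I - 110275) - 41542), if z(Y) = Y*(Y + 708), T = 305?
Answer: 290918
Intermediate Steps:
z(Y) = Y*(708 + Y)
z(T) + ((I - 110275) - 41542) = 305*(708 + 305) + ((133770 - 110275) - 41542) = 305*1013 + (23495 - 41542) = 308965 - 18047 = 290918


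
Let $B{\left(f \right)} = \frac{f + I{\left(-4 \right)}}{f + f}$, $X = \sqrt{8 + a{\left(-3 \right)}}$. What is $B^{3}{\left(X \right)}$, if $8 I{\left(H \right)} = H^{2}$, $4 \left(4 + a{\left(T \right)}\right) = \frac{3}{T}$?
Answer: $\frac{21}{40} + \frac{61 \sqrt{15}}{450} \approx 1.05$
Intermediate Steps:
$a{\left(T \right)} = -4 + \frac{3}{4 T}$ ($a{\left(T \right)} = -4 + \frac{3 \frac{1}{T}}{4} = -4 + \frac{3}{4 T}$)
$I{\left(H \right)} = \frac{H^{2}}{8}$
$X = \frac{\sqrt{15}}{2}$ ($X = \sqrt{8 - \left(4 - \frac{3}{4 \left(-3\right)}\right)} = \sqrt{8 + \left(-4 + \frac{3}{4} \left(- \frac{1}{3}\right)\right)} = \sqrt{8 - \frac{17}{4}} = \sqrt{\frac{15}{4}} = \frac{\sqrt{15}}{2} \approx 1.9365$)
$B{\left(f \right)} = \frac{2 + f}{2 f}$ ($B{\left(f \right)} = \frac{f + \frac{\left(-4\right)^{2}}{8}}{f + f} = \frac{f + \frac{1}{8} \cdot 16}{2 f} = \left(f + 2\right) \frac{1}{2 f} = \left(2 + f\right) \frac{1}{2 f} = \frac{2 + f}{2 f}$)
$B^{3}{\left(X \right)} = \left(\frac{2 + \frac{\sqrt{15}}{2}}{2 \frac{\sqrt{15}}{2}}\right)^{3} = \left(\frac{\frac{2 \sqrt{15}}{15} \left(2 + \frac{\sqrt{15}}{2}\right)}{2}\right)^{3} = \left(\frac{\sqrt{15} \left(2 + \frac{\sqrt{15}}{2}\right)}{15}\right)^{3} = \frac{\sqrt{15} \left(2 + \frac{\sqrt{15}}{2}\right)^{3}}{225}$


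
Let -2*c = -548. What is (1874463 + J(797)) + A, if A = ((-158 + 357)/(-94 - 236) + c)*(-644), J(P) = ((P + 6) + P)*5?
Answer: 281555233/165 ≈ 1.7064e+6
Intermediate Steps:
c = 274 (c = -½*(-548) = 274)
J(P) = 30 + 10*P (J(P) = ((6 + P) + P)*5 = (6 + 2*P)*5 = 30 + 10*P)
A = -29051162/165 (A = ((-158 + 357)/(-94 - 236) + 274)*(-644) = (199/(-330) + 274)*(-644) = (199*(-1/330) + 274)*(-644) = (-199/330 + 274)*(-644) = (90221/330)*(-644) = -29051162/165 ≈ -1.7607e+5)
(1874463 + J(797)) + A = (1874463 + (30 + 10*797)) - 29051162/165 = (1874463 + (30 + 7970)) - 29051162/165 = (1874463 + 8000) - 29051162/165 = 1882463 - 29051162/165 = 281555233/165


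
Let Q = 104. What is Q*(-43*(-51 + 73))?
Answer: -98384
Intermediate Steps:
Q*(-43*(-51 + 73)) = 104*(-43*(-51 + 73)) = 104*(-43*22) = 104*(-946) = -98384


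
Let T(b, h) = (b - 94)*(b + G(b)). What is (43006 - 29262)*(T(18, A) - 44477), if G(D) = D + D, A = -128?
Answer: -667697264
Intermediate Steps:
G(D) = 2*D
T(b, h) = 3*b*(-94 + b) (T(b, h) = (b - 94)*(b + 2*b) = (-94 + b)*(3*b) = 3*b*(-94 + b))
(43006 - 29262)*(T(18, A) - 44477) = (43006 - 29262)*(3*18*(-94 + 18) - 44477) = 13744*(3*18*(-76) - 44477) = 13744*(-4104 - 44477) = 13744*(-48581) = -667697264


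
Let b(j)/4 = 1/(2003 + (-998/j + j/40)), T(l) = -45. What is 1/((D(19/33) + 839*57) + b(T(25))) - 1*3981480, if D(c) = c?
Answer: -4578517461650730813/1149953650822 ≈ -3.9815e+6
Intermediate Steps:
b(j) = 4/(2003 - 998/j + j/40) (b(j) = 4/(2003 + (-998/j + j/40)) = 4/(2003 - 998/j + j/40))
1/((D(19/33) + 839*57) + b(T(25))) - 1*3981480 = 1/((19/33 + 839*57) + 160*(-45)/(-39920 + (-45)² + 80120*(-45))) - 1*3981480 = 1/((19*(1/33) + 47823) + 160*(-45)/(-39920 + 2025 - 3605400)) - 3981480 = 1/((19/33 + 47823) + 160*(-45)/(-3643295)) - 3981480 = 1/(1578178/33 + 160*(-45)*(-1/3643295)) - 3981480 = 1/(1578178/33 + 1440/728659) - 3981480 = 1/(1149953650822/24045747) - 3981480 = 24045747/1149953650822 - 3981480 = -4578517461650730813/1149953650822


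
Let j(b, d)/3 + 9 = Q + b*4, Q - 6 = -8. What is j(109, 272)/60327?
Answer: 425/20109 ≈ 0.021135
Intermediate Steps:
Q = -2 (Q = 6 - 8 = -2)
j(b, d) = -33 + 12*b (j(b, d) = -27 + 3*(-2 + b*4) = -27 + 3*(-2 + 4*b) = -27 + (-6 + 12*b) = -33 + 12*b)
j(109, 272)/60327 = (-33 + 12*109)/60327 = (-33 + 1308)*(1/60327) = 1275*(1/60327) = 425/20109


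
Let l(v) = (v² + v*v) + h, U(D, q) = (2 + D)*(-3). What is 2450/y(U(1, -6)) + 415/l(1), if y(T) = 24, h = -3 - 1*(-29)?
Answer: 2455/21 ≈ 116.90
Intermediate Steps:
U(D, q) = -6 - 3*D
h = 26 (h = -3 + 29 = 26)
l(v) = 26 + 2*v² (l(v) = (v² + v*v) + 26 = (v² + v²) + 26 = 2*v² + 26 = 26 + 2*v²)
2450/y(U(1, -6)) + 415/l(1) = 2450/24 + 415/(26 + 2*1²) = 2450*(1/24) + 415/(26 + 2*1) = 1225/12 + 415/(26 + 2) = 1225/12 + 415/28 = 2455/21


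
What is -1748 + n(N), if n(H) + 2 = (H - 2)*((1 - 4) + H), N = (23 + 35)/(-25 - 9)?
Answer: -500710/289 ≈ -1732.6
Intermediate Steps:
N = -29/17 (N = 58/(-34) = 58*(-1/34) = -29/17 ≈ -1.7059)
n(H) = -2 + (-3 + H)*(-2 + H) (n(H) = -2 + (H - 2)*((1 - 4) + H) = -2 + (-2 + H)*(-3 + H) = -2 + (-3 + H)*(-2 + H))
-1748 + n(N) = -1748 + (4 + (-29/17)**2 - 5*(-29/17)) = -1748 + (4 + 841/289 + 145/17) = -1748 + 4462/289 = -500710/289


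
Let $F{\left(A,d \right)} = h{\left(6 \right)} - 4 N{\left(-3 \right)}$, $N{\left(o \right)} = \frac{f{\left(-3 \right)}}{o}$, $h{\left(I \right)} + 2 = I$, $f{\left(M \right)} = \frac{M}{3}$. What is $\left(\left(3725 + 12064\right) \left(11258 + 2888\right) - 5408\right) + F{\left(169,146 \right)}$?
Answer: $\frac{670037366}{3} \approx 2.2335 \cdot 10^{8}$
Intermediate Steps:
$f{\left(M \right)} = \frac{M}{3}$ ($f{\left(M \right)} = M \frac{1}{3} = \frac{M}{3}$)
$h{\left(I \right)} = -2 + I$
$N{\left(o \right)} = - \frac{1}{o}$ ($N{\left(o \right)} = \frac{\frac{1}{3} \left(-3\right)}{o} = - \frac{1}{o}$)
$F{\left(A,d \right)} = \frac{8}{3}$ ($F{\left(A,d \right)} = \left(-2 + 6\right) - 4 \left(- \frac{1}{-3}\right) = 4 - 4 \left(\left(-1\right) \left(- \frac{1}{3}\right)\right) = 4 - \frac{4}{3} = \frac{8}{3}$)
$\left(\left(3725 + 12064\right) \left(11258 + 2888\right) - 5408\right) + F{\left(169,146 \right)} = \left(\left(3725 + 12064\right) \left(11258 + 2888\right) - 5408\right) + \frac{8}{3} = \left(15789 \cdot 14146 - 5408\right) + \frac{8}{3} = \left(223351194 - 5408\right) + \frac{8}{3} = 223345786 + \frac{8}{3} = \frac{670037366}{3}$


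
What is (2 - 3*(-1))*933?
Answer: 4665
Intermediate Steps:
(2 - 3*(-1))*933 = (2 + 3)*933 = 5*933 = 4665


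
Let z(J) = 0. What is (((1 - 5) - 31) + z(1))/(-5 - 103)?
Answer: 35/108 ≈ 0.32407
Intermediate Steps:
(((1 - 5) - 31) + z(1))/(-5 - 103) = (((1 - 5) - 31) + 0)/(-5 - 103) = ((-4 - 31) + 0)/(-108) = -(-35 + 0)/108 = -1/108*(-35) = 35/108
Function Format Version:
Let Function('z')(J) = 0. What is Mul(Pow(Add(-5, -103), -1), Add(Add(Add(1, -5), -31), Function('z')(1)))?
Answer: Rational(35, 108) ≈ 0.32407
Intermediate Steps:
Mul(Pow(Add(-5, -103), -1), Add(Add(Add(1, -5), -31), Function('z')(1))) = Mul(Pow(Add(-5, -103), -1), Add(Add(Add(1, -5), -31), 0)) = Mul(Pow(-108, -1), Add(Add(-4, -31), 0)) = Mul(Rational(-1, 108), Add(-35, 0)) = Mul(Rational(-1, 108), -35) = Rational(35, 108)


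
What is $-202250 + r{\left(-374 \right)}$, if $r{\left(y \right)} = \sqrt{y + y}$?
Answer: $-202250 + 2 i \sqrt{187} \approx -2.0225 \cdot 10^{5} + 27.35 i$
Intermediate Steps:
$r{\left(y \right)} = \sqrt{2} \sqrt{y}$ ($r{\left(y \right)} = \sqrt{2 y} = \sqrt{2} \sqrt{y}$)
$-202250 + r{\left(-374 \right)} = -202250 + \sqrt{2} \sqrt{-374} = -202250 + \sqrt{2} i \sqrt{374} = -202250 + 2 i \sqrt{187}$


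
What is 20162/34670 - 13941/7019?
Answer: -170908696/121674365 ≈ -1.4046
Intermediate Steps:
20162/34670 - 13941/7019 = 20162*(1/34670) - 13941*1/7019 = 10081/17335 - 13941/7019 = -170908696/121674365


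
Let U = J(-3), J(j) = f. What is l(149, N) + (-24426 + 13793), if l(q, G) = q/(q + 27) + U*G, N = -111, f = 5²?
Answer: -2359659/176 ≈ -13407.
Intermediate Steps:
f = 25
J(j) = 25
U = 25
l(q, G) = 25*G + q/(27 + q) (l(q, G) = q/(q + 27) + 25*G = q/(27 + q) + 25*G = 25*G + q/(27 + q))
l(149, N) + (-24426 + 13793) = (149 + 675*(-111) + 25*(-111)*149)/(27 + 149) + (-24426 + 13793) = (149 - 74925 - 413475)/176 - 10633 = (1/176)*(-488251) - 10633 = -488251/176 - 10633 = -2359659/176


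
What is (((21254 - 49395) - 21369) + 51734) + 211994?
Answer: 214218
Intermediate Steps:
(((21254 - 49395) - 21369) + 51734) + 211994 = ((-28141 - 21369) + 51734) + 211994 = (-49510 + 51734) + 211994 = 2224 + 211994 = 214218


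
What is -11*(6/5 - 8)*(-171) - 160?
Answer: -64754/5 ≈ -12951.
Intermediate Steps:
-11*(6/5 - 8)*(-171) - 160 = -11*(-34/5)*(-171) - 160 = (374/5)*(-171) - 160 = -63954/5 - 160 = -64754/5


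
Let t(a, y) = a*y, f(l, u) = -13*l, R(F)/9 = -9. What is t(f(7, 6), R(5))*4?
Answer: 29484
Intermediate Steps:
R(F) = -81 (R(F) = 9*(-9) = -81)
t(f(7, 6), R(5))*4 = (-13*7*(-81))*4 = -91*(-81)*4 = 7371*4 = 29484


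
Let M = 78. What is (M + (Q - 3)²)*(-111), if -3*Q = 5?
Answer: -33226/3 ≈ -11075.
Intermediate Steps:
Q = -5/3 (Q = -⅓*5 = -5/3 ≈ -1.6667)
(M + (Q - 3)²)*(-111) = (78 + (-5/3 - 3)²)*(-111) = (78 + (-14/3)²)*(-111) = (78 + 196/9)*(-111) = (898/9)*(-111) = -33226/3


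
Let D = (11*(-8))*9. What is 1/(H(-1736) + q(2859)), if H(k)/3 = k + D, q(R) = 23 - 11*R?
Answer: -1/39010 ≈ -2.5634e-5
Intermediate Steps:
D = -792 (D = -88*9 = -792)
H(k) = -2376 + 3*k (H(k) = 3*(k - 792) = 3*(-792 + k) = -2376 + 3*k)
1/(H(-1736) + q(2859)) = 1/((-2376 + 3*(-1736)) + (23 - 11*2859)) = 1/((-2376 - 5208) + (23 - 31449)) = 1/(-7584 - 31426) = 1/(-39010) = -1/39010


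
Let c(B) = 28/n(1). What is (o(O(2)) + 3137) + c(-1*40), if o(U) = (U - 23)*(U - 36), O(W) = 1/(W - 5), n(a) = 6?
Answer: 35905/9 ≈ 3989.4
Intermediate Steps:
c(B) = 14/3 (c(B) = 28/6 = 28*(⅙) = 14/3)
O(W) = 1/(-5 + W)
o(U) = (-36 + U)*(-23 + U) (o(U) = (-23 + U)*(-36 + U) = (-36 + U)*(-23 + U))
(o(O(2)) + 3137) + c(-1*40) = ((828 + (1/(-5 + 2))² - 59/(-5 + 2)) + 3137) + 14/3 = ((828 + (1/(-3))² - 59/(-3)) + 3137) + 14/3 = ((828 + (-⅓)² - 59*(-⅓)) + 3137) + 14/3 = ((828 + ⅑ + 59/3) + 3137) + 14/3 = (7630/9 + 3137) + 14/3 = 35863/9 + 14/3 = 35905/9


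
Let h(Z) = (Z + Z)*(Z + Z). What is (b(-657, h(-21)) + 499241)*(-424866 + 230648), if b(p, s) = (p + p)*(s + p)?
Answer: 185547525826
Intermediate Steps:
h(Z) = 4*Z**2 (h(Z) = (2*Z)*(2*Z) = 4*Z**2)
b(p, s) = 2*p*(p + s) (b(p, s) = (2*p)*(p + s) = 2*p*(p + s))
(b(-657, h(-21)) + 499241)*(-424866 + 230648) = (2*(-657)*(-657 + 4*(-21)**2) + 499241)*(-424866 + 230648) = (2*(-657)*(-657 + 4*441) + 499241)*(-194218) = (2*(-657)*(-657 + 1764) + 499241)*(-194218) = (2*(-657)*1107 + 499241)*(-194218) = (-1454598 + 499241)*(-194218) = -955357*(-194218) = 185547525826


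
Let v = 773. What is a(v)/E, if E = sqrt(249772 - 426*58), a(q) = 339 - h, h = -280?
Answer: 619*sqrt(56266)/112532 ≈ 1.3048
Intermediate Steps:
a(q) = 619 (a(q) = 339 - 1*(-280) = 339 + 280 = 619)
E = 2*sqrt(56266) (E = sqrt(249772 - 24708) = sqrt(225064) = 2*sqrt(56266) ≈ 474.41)
a(v)/E = 619/((2*sqrt(56266))) = 619*(sqrt(56266)/112532) = 619*sqrt(56266)/112532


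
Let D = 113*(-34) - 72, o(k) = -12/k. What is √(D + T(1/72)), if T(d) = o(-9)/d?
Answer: I*√3818 ≈ 61.79*I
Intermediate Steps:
D = -3914 (D = -3842 - 72 = -3914)
T(d) = 4/(3*d) (T(d) = (-12/(-9))/d = (-12*(-⅑))/d = 4/(3*d))
√(D + T(1/72)) = √(-3914 + 4/(3*(1/72))) = √(-3914 + (4/3)*72) = √(-3914 + 96) = √(-3818) = I*√3818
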